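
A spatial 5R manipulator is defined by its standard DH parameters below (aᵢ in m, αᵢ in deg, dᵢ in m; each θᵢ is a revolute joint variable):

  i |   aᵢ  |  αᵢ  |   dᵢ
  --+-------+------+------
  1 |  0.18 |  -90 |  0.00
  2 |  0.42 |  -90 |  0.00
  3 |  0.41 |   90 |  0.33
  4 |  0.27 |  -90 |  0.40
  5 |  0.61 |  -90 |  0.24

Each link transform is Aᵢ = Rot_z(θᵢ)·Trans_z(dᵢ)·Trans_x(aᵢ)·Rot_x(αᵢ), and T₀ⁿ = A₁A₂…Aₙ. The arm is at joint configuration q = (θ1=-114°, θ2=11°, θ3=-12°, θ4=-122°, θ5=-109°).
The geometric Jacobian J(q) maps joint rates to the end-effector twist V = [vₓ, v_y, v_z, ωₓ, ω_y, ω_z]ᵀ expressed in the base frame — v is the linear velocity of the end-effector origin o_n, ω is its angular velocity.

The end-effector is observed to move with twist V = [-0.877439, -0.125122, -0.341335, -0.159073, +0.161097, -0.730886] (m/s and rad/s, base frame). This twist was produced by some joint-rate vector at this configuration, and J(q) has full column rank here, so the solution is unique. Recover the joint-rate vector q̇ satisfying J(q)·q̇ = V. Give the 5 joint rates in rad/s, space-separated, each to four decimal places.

o_n = [0.6086, -1.2764, -0.2885]
J₁: ẑ×o_n = [1.2764, 0.6086, -0.0000], ω = ẑ
J2: z=[0.9135, -0.4067, 0.0000] o=[-0.0732, -0.1644, 0.0000] → [0.1173, 0.2635, -0.7386, 0.9135, -0.4067, 0.0000]
J3: z=[0.0776, 0.1743, -0.9816] o=[-0.2409, -0.5411, -0.0801] → [-0.7582, -0.8177, -0.2051, 0.0776, 0.1743, -0.9816]
J4: z=[0.9766, -0.2114, 0.0397] o=[-0.2975, -0.8779, -0.4806] → [-0.0248, -0.1517, -0.1977, 0.9766, -0.2114, 0.0397]
J5: z=[-0.2112, -0.9080, 0.3619] o=[0.1040, -0.8647, -0.2133] → [0.2173, 0.1667, 0.5451, -0.2112, -0.9080, 0.3619]
q̇ = J⁺·V = [-0.8460, 0.4960, -0.2520, -0.6700, -0.2920]

-0.8460 0.4960 -0.2520 -0.6700 -0.2920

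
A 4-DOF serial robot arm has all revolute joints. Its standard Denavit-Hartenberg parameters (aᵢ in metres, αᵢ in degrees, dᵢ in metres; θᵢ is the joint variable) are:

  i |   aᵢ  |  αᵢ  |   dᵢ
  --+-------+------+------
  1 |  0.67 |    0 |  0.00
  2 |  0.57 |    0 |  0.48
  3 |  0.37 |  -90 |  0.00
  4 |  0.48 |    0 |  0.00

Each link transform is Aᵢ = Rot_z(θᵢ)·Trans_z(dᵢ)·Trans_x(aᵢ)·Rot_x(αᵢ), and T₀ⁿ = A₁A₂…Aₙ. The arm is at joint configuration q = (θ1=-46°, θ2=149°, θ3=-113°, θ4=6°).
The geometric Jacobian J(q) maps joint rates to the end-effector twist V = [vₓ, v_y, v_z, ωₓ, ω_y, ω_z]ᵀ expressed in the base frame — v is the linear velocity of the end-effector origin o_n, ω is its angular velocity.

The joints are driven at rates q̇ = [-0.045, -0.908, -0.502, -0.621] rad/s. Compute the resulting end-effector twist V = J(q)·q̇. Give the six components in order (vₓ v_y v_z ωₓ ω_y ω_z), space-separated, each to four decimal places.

0.3242 -1.1184 0.2964 -0.1078 -0.6116 -1.4550

o_n = [1.1717, -0.0737, 0.4298]
J₁: ẑ×o_n = [0.0737, 1.1717, -0.0000], ω = ẑ
J2: z=[0.0000, 0.0000, 1.0000] o=[0.4654, -0.4820, 0.0000] → [-0.4082, 0.7063, 0.0000, 0.0000, 0.0000, 1.0000]
J3: z=[0.0000, 0.0000, 1.0000] o=[0.3372, 0.0734, 0.4800] → [0.1471, 0.8345, -0.0000, 0.0000, 0.0000, 1.0000]
J4: z=[0.1736, 0.9848, 0.0000] o=[0.7016, 0.0092, 0.4800] → [-0.0494, 0.0087, -0.4774, 0.1736, 0.9848, 0.0000]
V = J·q̇ = [0.3242, -1.1184, 0.2964, -0.1078, -0.6116, -1.4550]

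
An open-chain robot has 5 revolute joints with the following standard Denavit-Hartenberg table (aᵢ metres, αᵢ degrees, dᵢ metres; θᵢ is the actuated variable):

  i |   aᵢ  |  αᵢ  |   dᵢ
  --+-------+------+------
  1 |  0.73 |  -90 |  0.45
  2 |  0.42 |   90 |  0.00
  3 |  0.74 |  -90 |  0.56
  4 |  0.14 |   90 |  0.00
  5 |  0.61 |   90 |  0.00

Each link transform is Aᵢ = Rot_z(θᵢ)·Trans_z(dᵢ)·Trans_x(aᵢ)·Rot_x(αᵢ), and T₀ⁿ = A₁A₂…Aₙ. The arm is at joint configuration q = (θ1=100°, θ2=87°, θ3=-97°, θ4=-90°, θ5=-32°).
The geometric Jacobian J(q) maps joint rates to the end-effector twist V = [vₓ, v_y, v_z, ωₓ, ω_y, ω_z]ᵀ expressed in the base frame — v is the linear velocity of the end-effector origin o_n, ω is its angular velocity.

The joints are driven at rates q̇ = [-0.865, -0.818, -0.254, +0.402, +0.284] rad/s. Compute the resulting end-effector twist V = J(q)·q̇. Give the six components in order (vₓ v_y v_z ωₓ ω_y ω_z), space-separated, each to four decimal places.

o_n = [0.3466, 2.0372, 0.5047]
J₁: ẑ×o_n = [-2.0372, 0.3466, 0.0000], ω = ẑ
J2: z=[-0.9848, -0.1736, 0.0000] o=[-0.1268, 0.7189, 0.4500] → [-0.0095, 0.0539, -1.2161, -0.9848, -0.1736, 0.0000]
J3: z=[-0.1734, 0.9835, 0.0523] o=[-0.1306, 0.7406, 0.0306] → [0.3985, 0.1072, -0.6941, -0.1734, 0.9835, 0.0523]
J4: z=[0.1110, 0.0723, -0.9912] o=[0.4965, 1.4142, 0.1499] → [0.6432, 0.1092, 0.0800, 0.1110, 0.0723, -0.9912]
J5: z=[-0.9786, -0.1661, -0.1217] o=[0.4722, 1.5519, 0.1573] → [0.0014, 0.3553, -0.4958, -0.9786, -0.1661, -0.1217]
V = J·q̇ = [1.9277, -0.2263, 1.0624, 0.6163, -0.1258, -1.3113]

1.9277 -0.2263 1.0624 0.6163 -0.1258 -1.3113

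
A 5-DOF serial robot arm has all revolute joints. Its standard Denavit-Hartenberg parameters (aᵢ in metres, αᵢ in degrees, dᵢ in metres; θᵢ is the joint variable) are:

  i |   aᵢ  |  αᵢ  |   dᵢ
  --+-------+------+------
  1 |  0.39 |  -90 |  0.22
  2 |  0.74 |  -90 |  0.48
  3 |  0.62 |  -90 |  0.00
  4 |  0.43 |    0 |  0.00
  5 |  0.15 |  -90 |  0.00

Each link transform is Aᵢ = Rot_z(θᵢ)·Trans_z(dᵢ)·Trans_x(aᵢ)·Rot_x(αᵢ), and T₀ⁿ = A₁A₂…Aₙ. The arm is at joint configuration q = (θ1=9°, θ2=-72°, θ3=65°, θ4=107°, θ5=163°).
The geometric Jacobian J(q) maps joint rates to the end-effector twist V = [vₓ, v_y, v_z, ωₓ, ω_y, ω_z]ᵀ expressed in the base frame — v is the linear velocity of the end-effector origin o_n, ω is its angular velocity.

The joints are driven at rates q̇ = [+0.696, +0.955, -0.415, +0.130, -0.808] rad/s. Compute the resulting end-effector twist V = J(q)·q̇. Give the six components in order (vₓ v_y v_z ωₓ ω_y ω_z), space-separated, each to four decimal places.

0.8745 0.6750 0.0666 -0.3965 1.1942 1.4086

o_n = [0.4244, 0.0997, 1.2032]
J₁: ẑ×o_n = [-0.0997, 0.4244, 0.0000], ω = ẑ
J2: z=[-0.1564, 0.9877, 0.0000] o=[0.3852, 0.0610, 0.2200] → [0.9711, 0.1538, -0.0448, -0.1564, 0.9877, 0.0000]
J3: z=[0.9393, 0.1488, -0.3090] o=[0.5360, 0.5709, 0.9238] → [-0.1040, -0.2280, -0.4260, 0.9393, 0.1488, -0.3090]
J4: z=[-0.2105, -0.4612, -0.8619] o=[0.7038, 0.0285, 1.1730] → [0.0474, 0.2472, -0.1438, -0.2105, -0.4612, -0.8619]
J5: z=[-0.2105, -0.4612, -0.8619] o=[0.2835, 0.0773, 1.2495] → [0.0406, -0.1312, 0.0603, -0.2105, -0.4612, -0.8619]
V = J·q̇ = [0.8745, 0.6750, 0.0666, -0.3965, 1.1942, 1.4086]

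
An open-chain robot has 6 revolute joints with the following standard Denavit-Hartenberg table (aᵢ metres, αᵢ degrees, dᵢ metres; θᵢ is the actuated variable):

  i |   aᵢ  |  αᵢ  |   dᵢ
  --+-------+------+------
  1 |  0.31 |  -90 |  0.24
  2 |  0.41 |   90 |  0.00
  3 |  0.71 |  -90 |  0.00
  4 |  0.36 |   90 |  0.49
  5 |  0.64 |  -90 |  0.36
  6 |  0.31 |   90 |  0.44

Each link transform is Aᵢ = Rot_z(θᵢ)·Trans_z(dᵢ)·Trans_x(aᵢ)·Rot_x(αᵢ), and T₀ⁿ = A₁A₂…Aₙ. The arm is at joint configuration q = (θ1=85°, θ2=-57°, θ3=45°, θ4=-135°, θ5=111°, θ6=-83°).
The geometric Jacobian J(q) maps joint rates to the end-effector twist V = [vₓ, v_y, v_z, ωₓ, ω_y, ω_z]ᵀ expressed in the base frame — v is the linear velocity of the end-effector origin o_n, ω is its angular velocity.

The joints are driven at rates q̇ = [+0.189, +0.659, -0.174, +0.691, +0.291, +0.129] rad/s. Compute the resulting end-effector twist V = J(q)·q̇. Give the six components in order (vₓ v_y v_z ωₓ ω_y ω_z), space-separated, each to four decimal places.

0.0866 -0.4686 -0.3245 -1.0174 0.1845 -0.5181

o_n = [-0.9149, 0.9868, -0.0945]
J₁: ẑ×o_n = [-0.9868, -0.9149, 0.0000], ω = ẑ
J2: z=[-0.9962, 0.0872, 0.0000] o=[0.0270, 0.3088, 0.2400] → [-0.0292, -0.3332, -0.5933, -0.9962, 0.0872, 0.0000]
J3: z=[-0.0731, -0.8355, 0.5446] o=[0.0465, 0.5313, 0.5839] → [0.3186, -0.5732, -0.8365, -0.0731, -0.8355, 0.5446]
J4: z=[-0.7380, -0.3220, -0.5930] o=[-0.4298, 0.8474, 1.0049] → [0.4367, -0.5237, -0.2591, -0.7380, -0.3220, -0.5930]
J5: z=[0.5260, 0.2759, -0.8045] o=[-0.6393, 0.3636, 0.7020] → [0.2816, 0.6407, 0.4039, 0.5260, 0.2759, -0.8045]
J6: z=[-0.1301, 0.9609, 0.2445] o=[-0.9878, 0.4782, 0.0659] → [-0.2785, -0.0031, -0.1362, -0.1301, 0.9609, 0.2445]
V = J·q̇ = [0.0866, -0.4686, -0.3245, -1.0174, 0.1845, -0.5181]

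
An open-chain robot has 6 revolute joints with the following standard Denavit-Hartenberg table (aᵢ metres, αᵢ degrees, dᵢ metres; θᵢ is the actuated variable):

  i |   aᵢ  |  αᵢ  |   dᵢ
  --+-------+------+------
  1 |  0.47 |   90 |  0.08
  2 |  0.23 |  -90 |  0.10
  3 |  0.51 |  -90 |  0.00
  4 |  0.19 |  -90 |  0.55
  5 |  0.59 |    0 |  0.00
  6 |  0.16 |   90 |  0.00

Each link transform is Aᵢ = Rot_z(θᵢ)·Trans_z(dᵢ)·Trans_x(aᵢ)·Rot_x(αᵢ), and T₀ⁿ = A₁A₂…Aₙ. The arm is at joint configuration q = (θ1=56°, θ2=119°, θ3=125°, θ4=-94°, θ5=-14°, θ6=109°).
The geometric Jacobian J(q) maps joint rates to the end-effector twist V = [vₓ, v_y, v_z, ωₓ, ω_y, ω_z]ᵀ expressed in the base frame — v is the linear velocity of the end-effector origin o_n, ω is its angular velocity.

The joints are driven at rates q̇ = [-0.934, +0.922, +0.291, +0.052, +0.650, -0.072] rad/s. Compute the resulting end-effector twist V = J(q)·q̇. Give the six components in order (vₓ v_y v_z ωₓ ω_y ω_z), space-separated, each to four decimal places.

0.3149 0.4588 -0.1701 0.3367 -0.3583 -1.4211

o_n = [0.0505, 0.0196, -0.6926]
J₁: ẑ×o_n = [-0.0196, 0.0505, 0.0000], ω = ẑ
J2: z=[0.8290, -0.5592, 0.0000] o=[0.2628, 0.3896, 0.0800] → [0.4320, 0.6405, -0.4255, 0.8290, -0.5592, 0.0000]
J3: z=[-0.4891, -0.7251, -0.4848] o=[0.2834, 0.2413, 0.2812] → [0.5986, -0.3634, -0.0604, -0.4891, -0.7251, -0.4848]
J4: z=[0.6976, 0.0085, -0.7164] o=[0.0163, 0.5925, 0.0253] → [-0.4165, 0.4763, -0.3999, 0.6976, 0.0085, -0.7164]
J5: z=[-0.5565, 0.6363, -0.5343] o=[0.3142, 0.4506, -0.4540] → [-0.3821, 0.0081, 0.4076, -0.5565, 0.6363, -0.5343]
J6: z=[-0.5565, 0.6363, -0.5343] o=[0.1554, 0.0102, -0.8131] → [0.0817, 0.1231, 0.0615, -0.5565, 0.6363, -0.5343]
V = J·q̇ = [0.3149, 0.4588, -0.1701, 0.3367, -0.3583, -1.4211]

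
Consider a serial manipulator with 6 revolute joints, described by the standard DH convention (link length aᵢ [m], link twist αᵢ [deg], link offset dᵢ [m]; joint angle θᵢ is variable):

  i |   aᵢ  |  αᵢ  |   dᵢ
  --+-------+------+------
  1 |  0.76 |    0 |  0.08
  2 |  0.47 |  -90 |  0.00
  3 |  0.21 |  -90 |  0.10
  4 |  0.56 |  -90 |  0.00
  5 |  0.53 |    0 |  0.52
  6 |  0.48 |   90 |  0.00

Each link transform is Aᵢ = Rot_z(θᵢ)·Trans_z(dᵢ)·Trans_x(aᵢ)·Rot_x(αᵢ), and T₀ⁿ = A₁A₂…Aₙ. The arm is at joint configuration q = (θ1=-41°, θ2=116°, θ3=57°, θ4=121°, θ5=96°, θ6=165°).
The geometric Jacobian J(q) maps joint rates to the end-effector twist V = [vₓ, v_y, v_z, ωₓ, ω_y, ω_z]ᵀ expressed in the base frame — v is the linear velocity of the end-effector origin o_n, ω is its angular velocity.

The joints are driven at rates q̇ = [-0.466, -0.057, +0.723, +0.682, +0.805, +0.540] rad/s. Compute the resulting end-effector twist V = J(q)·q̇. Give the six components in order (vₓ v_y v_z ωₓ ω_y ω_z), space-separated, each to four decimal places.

o_n = [0.6426, -0.2422, 0.4921]
J₁: ẑ×o_n = [0.2422, 0.6426, -0.0000], ω = ẑ
J2: z=[0.0000, 0.0000, 1.0000] o=[0.5736, -0.4986, 0.0800] → [-0.2564, 0.0691, 0.0000, 0.0000, 0.0000, 1.0000]
J3: z=[-0.9659, 0.2588, 0.0000] o=[0.6952, -0.0446, 0.0800] → [0.1067, 0.3981, 0.2044, -0.9659, 0.2588, 0.0000]
J4: z=[-0.2171, -0.8101, -0.5446] o=[0.6282, 0.0917, -0.0961] → [-0.6584, 0.1198, 0.0842, -0.2171, -0.8101, -0.5446]
J5: z=[-0.6183, -0.3176, 0.7189] o=[1.0512, -0.1842, 0.1458] → [-0.0684, -0.0796, -0.0940, -0.6183, -0.3176, 0.7189]
J6: z=[-0.6183, -0.3176, 0.7189] o=[0.8023, 0.1049, 0.7827] → [0.3418, -0.2945, 0.1639, -0.6183, -0.3176, 0.7189]
V = J·q̇ = [-0.3406, -0.1570, 0.2180, -1.6780, -0.7926, 0.0725]

-0.3406 -0.1570 0.2180 -1.6780 -0.7926 0.0725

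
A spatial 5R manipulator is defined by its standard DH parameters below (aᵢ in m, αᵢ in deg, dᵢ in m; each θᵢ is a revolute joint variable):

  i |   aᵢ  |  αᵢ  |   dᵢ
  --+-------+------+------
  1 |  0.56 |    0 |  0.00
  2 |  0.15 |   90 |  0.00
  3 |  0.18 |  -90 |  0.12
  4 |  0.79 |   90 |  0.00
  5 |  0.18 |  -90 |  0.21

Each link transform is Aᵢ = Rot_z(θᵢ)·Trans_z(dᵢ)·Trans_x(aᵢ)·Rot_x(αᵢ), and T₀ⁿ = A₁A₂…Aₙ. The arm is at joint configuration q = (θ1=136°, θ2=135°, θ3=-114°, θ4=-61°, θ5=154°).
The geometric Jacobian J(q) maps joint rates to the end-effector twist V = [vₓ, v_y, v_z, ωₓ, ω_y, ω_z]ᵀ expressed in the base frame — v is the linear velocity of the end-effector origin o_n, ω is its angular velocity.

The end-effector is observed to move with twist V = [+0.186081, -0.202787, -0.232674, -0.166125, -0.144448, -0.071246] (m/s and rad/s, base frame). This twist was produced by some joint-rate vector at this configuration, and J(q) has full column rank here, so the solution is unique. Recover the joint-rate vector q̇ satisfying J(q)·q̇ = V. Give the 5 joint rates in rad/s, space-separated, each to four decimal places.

o_n = [-1.1722, 0.2759, -0.3070]
J₁: ẑ×o_n = [-0.2759, -1.1722, 0.0000], ω = ẑ
J2: z=[0.0000, 0.0000, 1.0000] o=[-0.4028, 0.3890, 0.0000] → [0.1131, -0.7694, 0.0000, 0.0000, 0.0000, 1.0000]
J3: z=[-0.9998, -0.0175, 0.0000] o=[-0.4002, 0.2390, 0.0000] → [0.0054, -0.3069, -0.0503, -0.9998, -0.0175, 0.0000]
J4: z=[0.0159, -0.9134, -0.4067] o=[-0.5215, 0.3101, -0.1644] → [0.1163, 0.2670, -0.5950, 0.0159, -0.9134, -0.4067]
J5: z=[-0.4785, -0.3641, 0.7990] o=[-1.2150, 0.4538, -0.5143] → [0.0667, 0.1334, 0.1008, -0.4785, -0.3641, 0.7990]
q̇ = J⁺·V = [-0.3470, 0.6930, 0.3480, 0.2990, -0.3700]

-0.3470 0.6930 0.3480 0.2990 -0.3700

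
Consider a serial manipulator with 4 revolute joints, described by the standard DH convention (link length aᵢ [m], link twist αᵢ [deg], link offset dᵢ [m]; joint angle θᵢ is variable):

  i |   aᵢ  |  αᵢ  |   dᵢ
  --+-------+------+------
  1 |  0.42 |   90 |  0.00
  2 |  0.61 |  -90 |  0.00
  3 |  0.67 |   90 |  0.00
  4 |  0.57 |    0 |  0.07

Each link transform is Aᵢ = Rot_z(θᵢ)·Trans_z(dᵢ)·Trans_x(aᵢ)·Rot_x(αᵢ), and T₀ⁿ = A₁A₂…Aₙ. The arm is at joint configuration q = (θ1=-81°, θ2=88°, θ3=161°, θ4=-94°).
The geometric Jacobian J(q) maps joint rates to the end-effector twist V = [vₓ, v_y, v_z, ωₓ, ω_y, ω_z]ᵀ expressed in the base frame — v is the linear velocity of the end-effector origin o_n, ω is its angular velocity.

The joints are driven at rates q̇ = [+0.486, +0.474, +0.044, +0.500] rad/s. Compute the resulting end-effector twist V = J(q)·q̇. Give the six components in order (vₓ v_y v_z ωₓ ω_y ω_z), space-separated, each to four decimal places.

0.5212 0.2141 -0.0113 -0.0072 0.0376 0.6502

o_n = [0.4228, -0.9349, 0.0170]
J₁: ẑ×o_n = [0.9349, 0.4228, -0.0000], ω = ẑ
J2: z=[-0.9877, -0.1564, 0.0000] o=[0.0657, -0.4148, 0.0000] → [-0.0027, 0.0168, 0.5696, -0.9877, -0.1564, 0.0000]
J3: z=[-0.1563, 0.9871, 0.0349] o=[0.0690, -0.4359, 0.6096] → [-0.5675, -0.0803, -0.2712, -0.1563, 0.9871, 0.0349]
J4: z=[0.9357, 0.1367, 0.3254] o=[0.2810, -0.3799, -0.0235] → [0.1861, 0.0082, -0.5387, 0.9357, 0.1367, 0.3254]
V = J·q̇ = [0.5212, 0.2141, -0.0113, -0.0072, 0.0376, 0.6502]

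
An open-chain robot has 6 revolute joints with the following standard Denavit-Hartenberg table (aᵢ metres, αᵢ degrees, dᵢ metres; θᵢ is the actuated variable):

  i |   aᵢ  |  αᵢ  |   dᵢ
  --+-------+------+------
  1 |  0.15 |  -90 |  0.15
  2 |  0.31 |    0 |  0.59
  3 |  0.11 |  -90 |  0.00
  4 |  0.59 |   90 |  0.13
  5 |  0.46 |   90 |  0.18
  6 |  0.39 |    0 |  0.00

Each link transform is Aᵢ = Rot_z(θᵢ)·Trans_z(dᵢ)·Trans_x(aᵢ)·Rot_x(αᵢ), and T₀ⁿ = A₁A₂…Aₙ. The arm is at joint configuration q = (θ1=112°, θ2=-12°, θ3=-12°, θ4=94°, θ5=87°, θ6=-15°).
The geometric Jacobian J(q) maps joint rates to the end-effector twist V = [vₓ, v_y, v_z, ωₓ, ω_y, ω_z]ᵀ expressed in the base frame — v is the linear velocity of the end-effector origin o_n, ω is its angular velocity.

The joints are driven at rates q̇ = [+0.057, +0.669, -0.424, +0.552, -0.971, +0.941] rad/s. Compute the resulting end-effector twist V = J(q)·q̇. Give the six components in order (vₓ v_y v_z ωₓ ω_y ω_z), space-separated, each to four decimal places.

o_n = [-0.3221, 0.9248, -0.6088]
J₁: ẑ×o_n = [-0.9248, -0.3221, 0.0000], ω = ẑ
J2: z=[-0.9272, -0.3746, 0.0000] o=[-0.0562, 0.1391, 0.1500] → [0.2843, -0.7035, -0.8281, -0.9272, -0.3746, 0.0000]
J3: z=[-0.9272, -0.3746, 0.0000] o=[-0.7168, 0.1992, 0.2145] → [0.3084, -0.7633, -0.5249, -0.9272, -0.3746, 0.0000]
J4: z=[-0.1524, 0.3771, -0.9135] o=[-0.7545, 0.2924, 0.2592] → [0.2504, -0.5272, -0.2594, -0.1524, 0.3771, -0.9135]
J5: z=[-0.2767, 0.8711, 0.4057] o=[-0.2145, 0.5270, 0.1237] → [-0.7995, -0.2464, -0.0163, -0.2767, 0.8711, 0.4057]
J6: z=[0.9555, 0.2944, 0.0195] o=[-0.3114, 0.8646, -0.2236] → [-0.1146, 0.3678, 0.0606, 0.9555, 0.2944, 0.0195]
V = J·q̇ = [0.8134, 0.1289, -0.4018, 0.8565, -0.4524, -0.8229]

0.8134 0.1289 -0.4018 0.8565 -0.4524 -0.8229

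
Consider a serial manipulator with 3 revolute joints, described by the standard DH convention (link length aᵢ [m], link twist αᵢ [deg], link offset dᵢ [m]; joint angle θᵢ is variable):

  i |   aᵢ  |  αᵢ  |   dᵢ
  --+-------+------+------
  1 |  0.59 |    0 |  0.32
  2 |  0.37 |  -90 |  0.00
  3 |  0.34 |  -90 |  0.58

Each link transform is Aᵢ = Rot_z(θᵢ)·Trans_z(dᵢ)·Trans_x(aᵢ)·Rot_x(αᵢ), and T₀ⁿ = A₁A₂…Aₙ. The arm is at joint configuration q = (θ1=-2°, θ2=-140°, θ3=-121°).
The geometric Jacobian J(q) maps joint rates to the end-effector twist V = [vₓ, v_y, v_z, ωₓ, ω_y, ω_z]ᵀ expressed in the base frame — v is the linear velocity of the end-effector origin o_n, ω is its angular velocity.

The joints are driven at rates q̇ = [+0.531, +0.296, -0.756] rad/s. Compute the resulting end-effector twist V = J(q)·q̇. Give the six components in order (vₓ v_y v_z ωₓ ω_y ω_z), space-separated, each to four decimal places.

o_n = [0.7932, -0.5976, 0.6114]
J₁: ẑ×o_n = [0.5976, 0.7932, -0.0000], ω = ẑ
J2: z=[0.0000, 0.0000, 1.0000] o=[0.5896, -0.0206, 0.3200] → [0.5770, 0.2035, -0.0000, 0.0000, 0.0000, 1.0000]
J3: z=[0.6157, -0.7880, 0.0000] o=[0.2981, -0.2484, 0.3200] → [-0.2297, -0.1794, 0.1751, 0.6157, -0.7880, 0.0000]
V = J·q̇ = [0.6618, 0.6170, -0.1324, -0.4654, 0.5957, 0.8270]

0.6618 0.6170 -0.1324 -0.4654 0.5957 0.8270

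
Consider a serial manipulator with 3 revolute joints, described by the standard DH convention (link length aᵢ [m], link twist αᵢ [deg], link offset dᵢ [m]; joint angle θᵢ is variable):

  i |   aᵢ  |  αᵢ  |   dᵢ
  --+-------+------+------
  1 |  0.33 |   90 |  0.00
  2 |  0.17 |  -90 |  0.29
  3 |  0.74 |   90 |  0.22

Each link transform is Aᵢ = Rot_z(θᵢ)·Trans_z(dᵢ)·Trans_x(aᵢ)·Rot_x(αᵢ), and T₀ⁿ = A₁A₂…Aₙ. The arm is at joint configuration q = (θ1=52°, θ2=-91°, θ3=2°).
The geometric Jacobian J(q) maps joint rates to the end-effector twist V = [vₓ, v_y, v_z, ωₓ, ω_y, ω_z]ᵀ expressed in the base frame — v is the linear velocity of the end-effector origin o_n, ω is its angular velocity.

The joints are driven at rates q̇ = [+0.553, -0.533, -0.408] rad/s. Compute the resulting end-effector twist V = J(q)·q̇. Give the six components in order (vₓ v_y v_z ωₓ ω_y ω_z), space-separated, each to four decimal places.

o_n = [0.5370, 0.2582, -0.9133]
J₁: ẑ×o_n = [-0.2582, 0.5370, 0.0000], ω = ẑ
J2: z=[0.7880, -0.6157, 0.0000] o=[0.2032, 0.2600, 0.0000] → [0.5623, 0.7197, 0.2041, 0.7880, -0.6157, 0.0000]
J3: z=[0.6156, 0.7879, -0.0175] o=[0.4299, 0.0792, -0.1700] → [-0.5825, 0.4557, 0.0258, 0.6156, 0.7879, -0.0175]
V = J·q̇ = [-0.2048, -0.2725, -0.1193, -0.6712, 0.0067, 0.5601]

-0.2048 -0.2725 -0.1193 -0.6712 0.0067 0.5601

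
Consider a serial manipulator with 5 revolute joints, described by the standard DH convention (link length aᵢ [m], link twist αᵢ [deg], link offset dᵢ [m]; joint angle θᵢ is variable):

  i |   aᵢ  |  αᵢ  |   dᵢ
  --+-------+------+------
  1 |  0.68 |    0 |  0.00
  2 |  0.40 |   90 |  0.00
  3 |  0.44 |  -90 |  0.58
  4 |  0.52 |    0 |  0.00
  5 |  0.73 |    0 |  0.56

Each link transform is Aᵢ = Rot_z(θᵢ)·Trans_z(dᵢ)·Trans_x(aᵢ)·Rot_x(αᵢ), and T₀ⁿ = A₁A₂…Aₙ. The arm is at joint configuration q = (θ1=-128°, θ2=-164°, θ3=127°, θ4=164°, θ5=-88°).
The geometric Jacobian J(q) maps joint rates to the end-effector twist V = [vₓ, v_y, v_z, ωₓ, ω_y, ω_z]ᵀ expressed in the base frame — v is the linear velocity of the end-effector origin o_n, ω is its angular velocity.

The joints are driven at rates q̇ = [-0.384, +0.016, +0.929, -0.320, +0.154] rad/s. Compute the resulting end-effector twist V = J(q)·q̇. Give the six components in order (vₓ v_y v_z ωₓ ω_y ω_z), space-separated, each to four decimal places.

-0.2815 0.4374 -0.3502 0.9110 -0.2251 -0.2681

o_n = [-0.7145, -0.5430, -0.2438]
J₁: ẑ×o_n = [0.5430, -0.7145, 0.0000], ω = ẑ
J2: z=[0.0000, 0.0000, 1.0000] o=[-0.4186, -0.5358, 0.0000] → [0.0072, -0.2959, 0.0000, 0.0000, 0.0000, 1.0000]
J3: z=[0.9272, -0.3746, 0.0000] o=[-0.2688, -0.1650, 0.0000] → [0.0913, 0.2260, -0.5175, 0.9272, -0.3746, 0.0000]
J4: z=[-0.2992, -0.7405, -0.6018] o=[0.1698, -0.6278, 0.3514] → [0.4917, 0.3541, -0.6802, -0.2992, -0.7405, -0.6018]
J5: z=[-0.2992, -0.7405, -0.6018] o=[0.1496, -0.2952, -0.0478] → [-0.0041, 0.4614, -0.5657, -0.2992, -0.7405, -0.6018]
V = J·q̇ = [-0.2815, 0.4374, -0.3502, 0.9110, -0.2251, -0.2681]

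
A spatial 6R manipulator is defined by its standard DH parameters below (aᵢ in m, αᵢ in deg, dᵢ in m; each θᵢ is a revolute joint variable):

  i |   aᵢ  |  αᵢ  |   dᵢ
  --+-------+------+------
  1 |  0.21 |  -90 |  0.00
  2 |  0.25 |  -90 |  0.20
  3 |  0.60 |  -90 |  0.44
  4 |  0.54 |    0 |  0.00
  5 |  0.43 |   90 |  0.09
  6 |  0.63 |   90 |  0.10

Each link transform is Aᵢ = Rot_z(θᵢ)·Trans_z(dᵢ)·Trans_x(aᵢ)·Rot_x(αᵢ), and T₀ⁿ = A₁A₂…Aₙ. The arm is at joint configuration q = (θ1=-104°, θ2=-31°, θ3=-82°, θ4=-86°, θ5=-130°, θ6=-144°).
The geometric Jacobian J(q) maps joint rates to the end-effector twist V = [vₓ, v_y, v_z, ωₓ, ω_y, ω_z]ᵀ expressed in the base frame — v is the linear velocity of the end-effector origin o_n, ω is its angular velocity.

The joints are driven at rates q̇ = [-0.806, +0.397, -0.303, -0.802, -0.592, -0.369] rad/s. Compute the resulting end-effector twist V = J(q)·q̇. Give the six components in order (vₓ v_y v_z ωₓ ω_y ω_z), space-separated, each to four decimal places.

o_n = [0.7783, -0.9811, -0.7694]
J₁: ẑ×o_n = [0.9811, 0.7783, -0.0000], ω = ẑ
J2: z=[0.9703, -0.2419, 0.0000] o=[-0.0508, -0.2038, 0.0000] → [0.1861, 0.7465, -0.5536, 0.9703, -0.2419, 0.0000]
J3: z=[-0.1246, -0.4997, -0.8572] o=[0.0914, -0.4601, 0.1288] → [0.0022, -0.7007, 0.4082, -0.1246, -0.4997, -0.8572]
J4: z=[-0.3404, -0.7899, 0.5100] o=[0.5958, -0.8931, -0.2054] → [0.4903, -0.0989, 0.1741, -0.3404, -0.7899, 0.5100]
J5: z=[-0.3404, -0.7899, 0.5100] o=[0.5638, -1.1757, -0.6644] → [-0.0164, 0.0737, 0.1032, -0.3404, -0.7899, 0.5100]
J6: z=[0.6486, 0.1954, 0.7356] o=[0.2404, -0.9969, -0.4268] → [-0.0786, 0.6178, -0.0949, 0.6486, 0.1954, 0.7356]
V = J·q̇ = [-1.0721, -0.3109, -0.5092, 0.6581, 1.0844, -1.5287]

-1.0721 -0.3109 -0.5092 0.6581 1.0844 -1.5287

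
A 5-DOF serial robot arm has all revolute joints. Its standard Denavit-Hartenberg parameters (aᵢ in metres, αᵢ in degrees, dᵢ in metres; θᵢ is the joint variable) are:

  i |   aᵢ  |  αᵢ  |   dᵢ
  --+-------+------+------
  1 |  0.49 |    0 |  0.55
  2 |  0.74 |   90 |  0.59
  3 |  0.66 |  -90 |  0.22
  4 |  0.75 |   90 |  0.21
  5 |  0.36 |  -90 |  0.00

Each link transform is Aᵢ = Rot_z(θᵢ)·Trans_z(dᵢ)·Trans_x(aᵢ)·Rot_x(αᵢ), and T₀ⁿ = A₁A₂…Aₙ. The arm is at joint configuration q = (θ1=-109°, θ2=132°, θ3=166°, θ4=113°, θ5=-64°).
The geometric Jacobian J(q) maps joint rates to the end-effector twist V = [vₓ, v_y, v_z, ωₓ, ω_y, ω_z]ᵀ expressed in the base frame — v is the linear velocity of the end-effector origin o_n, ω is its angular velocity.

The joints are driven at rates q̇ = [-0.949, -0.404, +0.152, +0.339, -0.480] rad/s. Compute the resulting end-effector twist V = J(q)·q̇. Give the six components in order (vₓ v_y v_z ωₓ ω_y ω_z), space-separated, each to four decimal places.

0.8690 -0.2717 -0.0212 0.4518 -0.1771 -1.7888

o_n = [0.0337, 0.2875, 1.3240]
J₁: ẑ×o_n = [-0.2875, 0.0337, 0.0000], ω = ẑ
J2: z=[0.0000, 0.0000, 1.0000] o=[-0.1595, -0.4633, 0.5500] → [-0.7508, 0.1932, 0.0000, 0.0000, 0.0000, 1.0000]
J3: z=[0.3907, -0.9205, 0.0000] o=[0.5216, -0.1742, 1.1400] → [-0.1694, -0.0719, -0.2687, 0.3907, -0.9205, 0.0000]
J4: z=[-0.2227, -0.0945, -0.9703] o=[0.0181, -0.6269, 1.2997] → [0.8850, -0.0097, -0.2022, -0.2227, -0.0945, -0.9703]
J5: z=[-0.9748, 0.0107, 0.2227] o=[-0.0367, 0.0999, 1.0250] → [-0.0386, 0.3072, -0.1837, -0.9748, 0.0107, 0.2227]
V = J·q̇ = [0.8690, -0.2717, -0.0212, 0.4518, -0.1771, -1.7888]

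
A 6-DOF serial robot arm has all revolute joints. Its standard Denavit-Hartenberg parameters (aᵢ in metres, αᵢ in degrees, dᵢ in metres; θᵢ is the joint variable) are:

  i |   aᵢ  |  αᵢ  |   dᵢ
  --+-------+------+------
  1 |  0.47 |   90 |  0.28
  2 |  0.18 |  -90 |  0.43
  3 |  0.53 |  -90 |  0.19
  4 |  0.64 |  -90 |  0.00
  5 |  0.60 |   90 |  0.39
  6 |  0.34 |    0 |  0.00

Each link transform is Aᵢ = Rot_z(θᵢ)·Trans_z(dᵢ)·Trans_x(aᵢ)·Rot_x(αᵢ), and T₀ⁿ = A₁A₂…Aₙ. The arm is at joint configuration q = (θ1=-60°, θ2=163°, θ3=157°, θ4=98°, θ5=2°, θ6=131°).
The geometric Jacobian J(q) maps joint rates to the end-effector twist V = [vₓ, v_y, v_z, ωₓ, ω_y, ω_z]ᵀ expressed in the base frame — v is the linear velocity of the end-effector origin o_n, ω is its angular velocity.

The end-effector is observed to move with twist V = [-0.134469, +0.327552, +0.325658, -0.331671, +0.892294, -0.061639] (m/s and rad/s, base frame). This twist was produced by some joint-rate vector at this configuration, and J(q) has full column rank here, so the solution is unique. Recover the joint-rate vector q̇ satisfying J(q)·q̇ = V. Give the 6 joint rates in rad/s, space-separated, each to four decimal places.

o_n = [-0.3052, -0.5039, 1.0970]
J₁: ẑ×o_n = [0.5039, -0.3052, 0.0000], ω = ẑ
J2: z=[-0.8660, -0.5000, 0.0000] o=[0.2350, -0.4070, 0.2800] → [-0.4085, 0.7075, -0.1862, -0.8660, -0.5000, 0.0000]
J3: z=[-0.1462, 0.2532, -0.9563] o=[-0.2235, -0.4730, 0.3326] → [0.1639, 0.1899, 0.0252, -0.1462, 0.2532, -0.9563]
J4: z=[-0.6104, -0.7838, -0.1142] o=[0.1614, -0.7254, 0.0083] → [-0.8281, 0.7178, -0.5009, -0.6104, -0.7838, -0.1142]
J5: z=[-0.7913, 0.5967, 0.1334] o=[0.1847, -0.8353, 0.6383] → [0.2294, 0.2975, 0.0301, -0.7913, 0.5967, 0.1334]
J6: z=[-0.6087, -0.7894, -0.0798] o=[-0.0893, -0.6892, 1.2831] → [0.1617, -0.0961, -0.2832, -0.6087, -0.7894, -0.0798]
q̇ = J⁺·V = [-0.8820, 0.4020, -0.6410, -0.5480, 0.8380, -0.4130]

-0.8820 0.4020 -0.6410 -0.5480 0.8380 -0.4130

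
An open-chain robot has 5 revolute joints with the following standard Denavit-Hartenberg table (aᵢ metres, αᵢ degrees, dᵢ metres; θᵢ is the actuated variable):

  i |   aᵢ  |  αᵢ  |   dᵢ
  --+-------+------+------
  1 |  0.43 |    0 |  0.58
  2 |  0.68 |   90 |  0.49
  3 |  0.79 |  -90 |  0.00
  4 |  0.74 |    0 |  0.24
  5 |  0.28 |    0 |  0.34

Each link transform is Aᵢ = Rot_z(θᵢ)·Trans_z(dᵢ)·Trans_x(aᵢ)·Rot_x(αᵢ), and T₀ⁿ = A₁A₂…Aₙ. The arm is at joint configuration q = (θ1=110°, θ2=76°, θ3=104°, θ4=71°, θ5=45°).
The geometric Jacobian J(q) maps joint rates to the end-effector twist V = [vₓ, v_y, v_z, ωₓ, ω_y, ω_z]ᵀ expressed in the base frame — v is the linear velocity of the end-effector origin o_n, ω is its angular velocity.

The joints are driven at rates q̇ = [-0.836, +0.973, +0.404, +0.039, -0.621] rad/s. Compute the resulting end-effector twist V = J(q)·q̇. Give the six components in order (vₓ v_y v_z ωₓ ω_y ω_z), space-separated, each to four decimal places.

o_n = [0.0543, -0.5314, 1.8109]
J₁: ẑ×o_n = [0.5314, 0.0543, -0.0000], ω = ẑ
J2: z=[0.0000, 0.0000, 1.0000] o=[-0.1471, 0.4041, 0.5800] → [0.9354, 0.2014, -0.0000, 0.0000, 0.0000, 1.0000]
J3: z=[-0.1045, 0.9945, 0.0000] o=[-0.8233, 0.3330, 1.0700] → [0.7368, 0.0774, -0.7825, -0.1045, 0.9945, 0.0000]
J4: z=[0.9650, 0.1014, -0.2419] o=[-0.6333, 0.3530, 1.8365] → [-0.2165, -0.1416, -0.9231, 0.9650, 0.1014, -0.2419]
J5: z=[0.9650, 0.1014, -0.2419] o=[-0.2706, -0.3125, 2.0122] → [-0.0734, 0.1157, -0.2442, 0.9650, 0.1014, -0.2419]
V = J·q̇ = [0.8008, 0.1044, -0.2005, -0.6038, 0.3428, 0.2778]

0.8008 0.1044 -0.2005 -0.6038 0.3428 0.2778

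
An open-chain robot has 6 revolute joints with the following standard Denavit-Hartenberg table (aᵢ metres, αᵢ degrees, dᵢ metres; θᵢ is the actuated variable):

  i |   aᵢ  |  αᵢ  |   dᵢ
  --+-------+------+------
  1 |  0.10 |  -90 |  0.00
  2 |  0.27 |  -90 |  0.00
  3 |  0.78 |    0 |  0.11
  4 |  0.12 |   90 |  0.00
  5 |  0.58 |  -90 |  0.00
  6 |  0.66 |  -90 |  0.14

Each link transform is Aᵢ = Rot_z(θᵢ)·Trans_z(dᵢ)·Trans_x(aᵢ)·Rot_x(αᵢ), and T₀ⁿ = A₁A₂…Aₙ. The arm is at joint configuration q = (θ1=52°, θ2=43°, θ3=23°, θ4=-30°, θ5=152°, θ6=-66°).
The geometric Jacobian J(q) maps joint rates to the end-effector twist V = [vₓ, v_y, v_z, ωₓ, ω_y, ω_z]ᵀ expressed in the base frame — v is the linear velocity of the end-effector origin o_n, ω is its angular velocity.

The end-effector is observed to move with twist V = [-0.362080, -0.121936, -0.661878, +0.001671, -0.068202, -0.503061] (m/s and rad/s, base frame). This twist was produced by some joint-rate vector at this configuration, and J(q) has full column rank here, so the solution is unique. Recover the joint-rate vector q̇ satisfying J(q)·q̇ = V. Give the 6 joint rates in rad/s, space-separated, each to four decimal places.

o_n = [-0.1634, 0.1303, -0.4347]
J₁: ẑ×o_n = [-0.1303, -0.1634, 0.0000], ω = ẑ
J2: z=[-0.7880, 0.6157, 0.0000] o=[0.0616, 0.0788, 0.0000] → [-0.2676, -0.3425, 0.0979, -0.7880, 0.6157, 0.0000]
J3: z=[-0.4199, -0.5374, -0.7314] o=[0.1831, 0.2344, -0.1841] → [0.0585, 0.1483, -0.1425, -0.4199, -0.5374, -0.7314]
J4: z=[-0.4199, -0.5374, -0.7314] o=[0.7004, 0.4014, -0.7543] → [-0.3700, 0.7659, -0.3504, -0.4199, -0.5374, -0.7314]
J5: z=[-0.8370, 0.5408, 0.0831] o=[0.7425, 0.4791, -0.8355] → [0.2458, 0.2602, 0.7819, -0.8370, 0.5408, 0.0831]
J6: z=[0.2060, 0.1707, 0.9635] o=[0.4485, 0.0014, -0.6880] → [-0.0810, -0.6418, 0.1310, 0.2060, 0.1707, 0.9635]
q̇ = J⁺·V = [0.1760, 0.7680, -0.0140, -0.0600, -0.8570, -0.6870]

0.1760 0.7680 -0.0140 -0.0600 -0.8570 -0.6870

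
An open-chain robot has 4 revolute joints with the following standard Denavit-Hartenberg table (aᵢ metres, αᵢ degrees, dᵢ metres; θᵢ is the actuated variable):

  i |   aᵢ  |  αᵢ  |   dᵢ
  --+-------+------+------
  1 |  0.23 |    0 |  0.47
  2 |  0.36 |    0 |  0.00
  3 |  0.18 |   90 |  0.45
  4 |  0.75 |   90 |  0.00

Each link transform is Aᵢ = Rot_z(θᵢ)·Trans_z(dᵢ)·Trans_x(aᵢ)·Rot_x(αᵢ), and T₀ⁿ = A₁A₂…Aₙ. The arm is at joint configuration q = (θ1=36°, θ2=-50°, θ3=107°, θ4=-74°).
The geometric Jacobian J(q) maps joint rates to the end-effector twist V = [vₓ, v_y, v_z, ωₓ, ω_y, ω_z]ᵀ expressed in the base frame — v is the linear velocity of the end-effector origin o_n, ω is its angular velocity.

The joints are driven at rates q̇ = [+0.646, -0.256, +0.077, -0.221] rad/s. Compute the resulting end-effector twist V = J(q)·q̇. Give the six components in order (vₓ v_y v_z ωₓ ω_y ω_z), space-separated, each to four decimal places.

-0.2254 0.0879 -0.0457 -0.2207 -0.0116 0.4670

o_n = [0.5151, 0.4343, 0.1991]
J₁: ẑ×o_n = [-0.4343, 0.5151, 0.0000], ω = ẑ
J2: z=[0.0000, 0.0000, 1.0000] o=[0.1861, 0.1352, 0.4700] → [-0.2991, 0.3291, 0.0000, 0.0000, 0.0000, 1.0000]
J3: z=[0.0000, 0.0000, 1.0000] o=[0.5354, 0.0481, 0.4700] → [-0.3862, -0.0202, 0.0000, 0.0000, 0.0000, 1.0000]
J4: z=[0.9986, 0.0523, 0.0000] o=[0.5260, 0.2279, 0.9200] → [-0.0377, 0.7200, 0.2067, 0.9986, 0.0523, 0.0000]
V = J·q̇ = [-0.2254, 0.0879, -0.0457, -0.2207, -0.0116, 0.4670]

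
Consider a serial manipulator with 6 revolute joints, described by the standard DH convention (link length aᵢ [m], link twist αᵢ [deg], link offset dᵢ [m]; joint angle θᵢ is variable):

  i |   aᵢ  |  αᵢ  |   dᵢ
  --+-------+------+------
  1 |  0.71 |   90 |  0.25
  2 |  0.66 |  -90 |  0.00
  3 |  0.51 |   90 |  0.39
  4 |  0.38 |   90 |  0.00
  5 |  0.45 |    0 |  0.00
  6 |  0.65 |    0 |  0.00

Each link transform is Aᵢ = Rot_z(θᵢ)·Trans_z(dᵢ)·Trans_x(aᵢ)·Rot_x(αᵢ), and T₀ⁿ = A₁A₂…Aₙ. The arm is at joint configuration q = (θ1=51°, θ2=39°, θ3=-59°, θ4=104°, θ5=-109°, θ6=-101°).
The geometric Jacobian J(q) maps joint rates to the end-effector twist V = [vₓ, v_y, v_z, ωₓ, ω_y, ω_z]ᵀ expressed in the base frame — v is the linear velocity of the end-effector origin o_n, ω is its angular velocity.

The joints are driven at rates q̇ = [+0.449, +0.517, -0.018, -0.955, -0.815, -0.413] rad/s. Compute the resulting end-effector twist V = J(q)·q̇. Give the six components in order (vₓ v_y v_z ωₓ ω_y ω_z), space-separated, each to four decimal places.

-0.9173 -0.3172 -0.1662 -0.5492 0.9048 0.3331

o_n = [1.2850, 0.8659, 0.9654]
J₁: ẑ×o_n = [-0.8659, 1.2850, 0.0000], ω = ẑ
J2: z=[0.7771, -0.6293, 0.0000] o=[0.4468, 0.5518, 0.2500] → [-0.4502, -0.5559, 0.7716, 0.7771, -0.6293, 0.0000]
J3: z=[-0.3960, -0.4891, 0.7771] o=[0.7696, 0.9504, 0.6654] → [-0.0811, 0.5194, 0.2855, -0.3960, -0.4891, 0.7771]
J4: z=[-0.0190, -0.8418, -0.5394] o=[1.0833, 0.6432, 1.1337] → [0.2619, -0.1120, 0.1655, -0.0190, -0.8418, -0.5394]
J5: z=[0.7950, -0.3399, 0.5025] o=[0.8529, 0.4838, 1.3905] → [-0.0475, 0.5551, 0.4506, 0.7950, -0.3399, 0.5025]
J6: z=[0.7950, -0.3399, 0.5025] o=[0.9498, 0.9035, 1.5210] → [0.2077, 0.6101, 0.0841, 0.7950, -0.3399, 0.5025]
V = J·q̇ = [-0.9173, -0.3172, -0.1662, -0.5492, 0.9048, 0.3331]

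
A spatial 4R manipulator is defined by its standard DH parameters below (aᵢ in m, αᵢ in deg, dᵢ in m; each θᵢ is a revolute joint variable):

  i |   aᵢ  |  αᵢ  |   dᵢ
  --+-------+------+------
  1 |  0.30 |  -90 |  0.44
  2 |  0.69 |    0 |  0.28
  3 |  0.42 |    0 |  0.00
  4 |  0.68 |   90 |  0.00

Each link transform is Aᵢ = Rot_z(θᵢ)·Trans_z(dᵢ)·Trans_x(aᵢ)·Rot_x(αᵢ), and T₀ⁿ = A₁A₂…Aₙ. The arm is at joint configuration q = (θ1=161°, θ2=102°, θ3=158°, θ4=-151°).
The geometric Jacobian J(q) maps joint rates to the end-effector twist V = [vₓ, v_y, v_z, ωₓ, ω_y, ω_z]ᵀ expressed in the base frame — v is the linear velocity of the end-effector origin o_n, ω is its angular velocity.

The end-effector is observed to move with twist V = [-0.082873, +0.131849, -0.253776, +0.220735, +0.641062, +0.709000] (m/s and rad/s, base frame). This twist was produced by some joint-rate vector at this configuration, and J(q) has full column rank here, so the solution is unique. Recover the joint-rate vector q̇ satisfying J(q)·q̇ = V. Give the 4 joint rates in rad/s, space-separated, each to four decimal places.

o_n = [0.0391, -0.3096, -0.4643]
J₁: ẑ×o_n = [0.3096, 0.0391, -0.0000], ω = ẑ
J2: z=[-0.3256, -0.9455, 0.0000] o=[-0.2837, 0.0977, 0.4400] → [0.8550, -0.2944, 0.4378, -0.3256, -0.9455, 0.0000]
J3: z=[-0.3256, -0.9455, 0.0000] o=[-0.2392, -0.2138, -0.2349] → [0.2168, -0.0747, 0.2943, -0.3256, -0.9455, 0.0000]
J4: z=[-0.3256, -0.9455, 0.0000] o=[-0.1702, -0.2375, 0.1787] → [0.6079, -0.2093, 0.2214, -0.3256, -0.9455, 0.0000]
q̇ = J⁺·V = [0.7090, -0.3170, -0.4810, 0.1200]

0.7090 -0.3170 -0.4810 0.1200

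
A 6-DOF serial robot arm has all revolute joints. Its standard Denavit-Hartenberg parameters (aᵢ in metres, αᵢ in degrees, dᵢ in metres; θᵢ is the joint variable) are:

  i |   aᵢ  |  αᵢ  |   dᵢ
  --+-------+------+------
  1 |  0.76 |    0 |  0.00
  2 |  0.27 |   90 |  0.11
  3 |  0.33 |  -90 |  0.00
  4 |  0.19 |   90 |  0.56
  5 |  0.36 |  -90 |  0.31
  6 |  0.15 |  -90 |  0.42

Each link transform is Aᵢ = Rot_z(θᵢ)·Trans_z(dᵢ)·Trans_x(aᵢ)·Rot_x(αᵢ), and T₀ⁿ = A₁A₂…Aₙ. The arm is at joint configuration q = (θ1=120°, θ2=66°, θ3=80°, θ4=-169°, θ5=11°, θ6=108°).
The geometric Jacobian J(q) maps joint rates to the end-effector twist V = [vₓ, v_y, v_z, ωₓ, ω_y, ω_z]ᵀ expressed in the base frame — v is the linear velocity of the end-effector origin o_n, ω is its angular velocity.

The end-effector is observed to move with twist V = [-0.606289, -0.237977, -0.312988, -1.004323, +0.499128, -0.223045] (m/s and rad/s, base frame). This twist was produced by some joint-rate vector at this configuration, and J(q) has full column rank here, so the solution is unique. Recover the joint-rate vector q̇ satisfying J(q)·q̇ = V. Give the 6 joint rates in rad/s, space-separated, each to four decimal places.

o_n = [0.3905, 0.6541, 0.1789]
J₁: ẑ×o_n = [-0.6541, 0.3905, 0.0000], ω = ẑ
J2: z=[0.0000, 0.0000, 1.0000] o=[-0.3800, 0.6582, 0.0000] → [0.0040, 0.7705, -0.0000, 0.0000, 0.0000, 1.0000]
J3: z=[-0.1045, 0.9945, 0.0000] o=[-0.6485, 0.6300, 0.1100] → [0.0686, 0.0072, -1.0359, -0.1045, 0.9945, 0.0000]
J4: z=[0.9794, 0.1029, 0.1736] o=[-0.7055, 0.6240, 0.4350] → [-0.0316, 0.4411, -0.0833, 0.9794, 0.1029, 0.1736]
J5: z=[0.1356, -0.9728, -0.1879] o=[-0.1286, 0.7211, 0.3486] → [0.1524, -0.0746, 0.4960, 0.1356, -0.9728, -0.1879]
J6: z=[0.9329, 0.0614, 0.3549] o=[0.0335, 0.4999, -0.0394] → [-0.0413, -0.0770, 0.1219, 0.9329, 0.0614, 0.3549]
q̇ = J⁺·V = [0.7980, -0.8240, -0.1450, -0.0840, -0.7270, -0.8990]

0.7980 -0.8240 -0.1450 -0.0840 -0.7270 -0.8990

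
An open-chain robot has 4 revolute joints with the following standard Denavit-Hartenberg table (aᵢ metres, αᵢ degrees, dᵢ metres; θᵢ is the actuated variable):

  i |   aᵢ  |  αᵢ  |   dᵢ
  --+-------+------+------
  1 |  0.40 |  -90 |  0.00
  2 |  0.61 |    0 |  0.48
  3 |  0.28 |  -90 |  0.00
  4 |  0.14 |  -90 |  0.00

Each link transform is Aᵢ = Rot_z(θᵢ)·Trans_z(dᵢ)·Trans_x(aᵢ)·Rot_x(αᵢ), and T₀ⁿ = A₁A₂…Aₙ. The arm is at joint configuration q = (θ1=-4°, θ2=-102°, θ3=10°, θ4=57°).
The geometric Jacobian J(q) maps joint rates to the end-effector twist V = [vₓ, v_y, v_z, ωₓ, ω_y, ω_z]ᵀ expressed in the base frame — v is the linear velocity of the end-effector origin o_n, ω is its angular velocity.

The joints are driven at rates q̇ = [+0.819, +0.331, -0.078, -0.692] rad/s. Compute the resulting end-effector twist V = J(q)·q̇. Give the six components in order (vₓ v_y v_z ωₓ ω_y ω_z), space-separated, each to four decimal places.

0.0064 0.2665 0.1263 -0.6722 0.3006 0.7948

o_n = [0.2854, 0.3435, 0.9527]
J₁: ẑ×o_n = [-0.3435, 0.2854, 0.0000], ω = ẑ
J2: z=[0.0698, 0.9976, 0.0000] o=[0.3990, -0.0279, 0.0000] → [0.9504, -0.0665, 0.1393, 0.0698, 0.9976, 0.0000]
J3: z=[0.0698, 0.9976, 0.0000] o=[0.3060, 0.4598, 0.5967] → [0.3552, -0.0248, 0.0124, 0.0698, 0.9976, 0.0000]
J4: z=[0.9970, -0.0697, 0.0349] o=[0.2962, 0.4605, 0.8765] → [-0.0012, -0.0763, -0.1173, 0.9970, -0.0697, 0.0349]
V = J·q̇ = [0.0064, 0.2665, 0.1263, -0.6722, 0.3006, 0.7948]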